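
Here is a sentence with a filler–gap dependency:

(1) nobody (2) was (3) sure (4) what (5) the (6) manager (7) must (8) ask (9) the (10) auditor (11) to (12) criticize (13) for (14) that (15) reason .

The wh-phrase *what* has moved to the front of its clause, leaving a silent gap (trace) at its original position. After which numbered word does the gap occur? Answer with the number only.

12

In situ: The manager must ask the auditor to criticize what for that reason.
The filler 'what' is interpreted as the direct object of 'criticize'. Wh-movement fronts it, leaving a gap right after 'criticize':
Nobody was sure what the manager must ask the auditor to criticize ___ for that reason.
'criticize' is word 12.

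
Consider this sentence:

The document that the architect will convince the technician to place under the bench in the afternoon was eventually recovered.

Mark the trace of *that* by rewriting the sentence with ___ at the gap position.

The document that the architect will convince the technician to place ___ under the bench in the afternoon was eventually recovered.

The filler 'that' is interpreted as the direct object of 'place'. The gap is right after 'place'.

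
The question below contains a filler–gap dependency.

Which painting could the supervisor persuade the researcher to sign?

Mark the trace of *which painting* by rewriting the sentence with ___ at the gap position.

Before movement: The supervisor could persuade the researcher to sign which painting.
The filler 'which painting' is interpreted as the direct object of 'sign'. The gap is right after 'sign'.

Which painting could the supervisor persuade the researcher to sign ___?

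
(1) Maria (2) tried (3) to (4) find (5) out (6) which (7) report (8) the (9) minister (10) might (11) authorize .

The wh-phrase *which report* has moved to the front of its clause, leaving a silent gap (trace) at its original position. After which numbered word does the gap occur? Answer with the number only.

11

Pre-movement form: The minister might authorize which report.
'which report' is the direct object of 'authorize'. It moves to the left edge, and the trace sits right after 'authorize':
Maria tried to find out which report the minister might authorize ___.
'authorize' is word 11.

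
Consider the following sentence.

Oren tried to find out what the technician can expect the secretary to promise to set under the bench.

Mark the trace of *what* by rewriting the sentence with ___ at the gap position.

Oren tried to find out what the technician can expect the secretary to promise to set ___ under the bench.

Underlying clause: The technician can expect the secretary to promise to set what under the bench.
The filler 'what' is interpreted as the direct object of 'set'. The gap is right after 'set'.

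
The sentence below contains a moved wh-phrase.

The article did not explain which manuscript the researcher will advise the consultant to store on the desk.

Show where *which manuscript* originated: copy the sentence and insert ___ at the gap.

The article did not explain which manuscript the researcher will advise the consultant to store ___ on the desk.

Before movement: The researcher will advise the consultant to store which manuscript on the desk.
'which manuscript' is the direct object of 'store'. The gap is right after 'store'.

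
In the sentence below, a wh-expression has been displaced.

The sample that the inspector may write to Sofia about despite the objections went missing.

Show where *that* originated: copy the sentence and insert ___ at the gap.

The sample that the inspector may write to Sofia about ___ despite the objections went missing.

'that' functions as the object of the preposition 'about'. The gap is right after 'about'.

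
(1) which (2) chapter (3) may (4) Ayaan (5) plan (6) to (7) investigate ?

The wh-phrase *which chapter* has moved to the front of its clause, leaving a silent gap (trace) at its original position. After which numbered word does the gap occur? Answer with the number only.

Pre-movement form: Ayaan may plan to investigate which chapter.
The filler 'which chapter' is interpreted as the direct object of 'investigate'. It moves to the left edge, and the trace sits right after 'investigate':
Which chapter may Ayaan plan to investigate ___?
'investigate' is word 7.

7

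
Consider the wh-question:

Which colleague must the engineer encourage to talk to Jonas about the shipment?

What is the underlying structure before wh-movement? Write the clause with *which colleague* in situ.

'which colleague' is the direct object of 'encourage'. It moves to the left edge, and the trace sits right after 'encourage':
Which colleague must the engineer encourage ___ to talk to Jonas about the shipment?

The engineer must encourage which colleague to talk to Jonas about the shipment.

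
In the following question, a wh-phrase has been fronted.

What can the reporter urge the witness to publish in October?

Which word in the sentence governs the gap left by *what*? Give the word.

publish

Before movement: The reporter can urge the witness to publish what in October.
'what' is the direct object of 'publish'. Fronting leaves a gap immediately after 'publish':
What can the reporter urge the witness to publish ___ in October?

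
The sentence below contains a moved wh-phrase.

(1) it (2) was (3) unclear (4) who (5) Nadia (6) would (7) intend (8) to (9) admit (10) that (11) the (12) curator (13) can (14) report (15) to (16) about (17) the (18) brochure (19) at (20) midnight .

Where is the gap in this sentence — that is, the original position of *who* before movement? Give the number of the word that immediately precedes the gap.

15

Before movement: Nadia would intend to admit that the curator can report to who about the brochure at midnight.
'who' is the object of the preposition 'to'. Wh-movement fronts it, leaving a gap right after 'to':
It was unclear who Nadia would intend to admit that the curator can report to ___ about the brochure at midnight.
'to' is word 15.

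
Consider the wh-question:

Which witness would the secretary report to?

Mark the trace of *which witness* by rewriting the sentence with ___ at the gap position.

Which witness would the secretary report to ___?

Underlying clause: The secretary would report to which witness.
The filler 'which witness' is interpreted as the object of the preposition 'to'. The gap is right after 'to'.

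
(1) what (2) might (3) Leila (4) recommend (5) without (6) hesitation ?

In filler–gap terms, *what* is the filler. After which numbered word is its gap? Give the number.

Underlying clause: Leila might recommend what without hesitation.
'what' functions as the direct object of 'recommend'. Fronting leaves a gap immediately after 'recommend':
What might Leila recommend ___ without hesitation?
'recommend' is word 4.

4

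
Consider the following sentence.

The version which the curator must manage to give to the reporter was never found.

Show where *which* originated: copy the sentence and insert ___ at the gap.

The version which the curator must manage to give ___ to the reporter was never found.

'which' is the direct object of 'give'. The gap is right after 'give'.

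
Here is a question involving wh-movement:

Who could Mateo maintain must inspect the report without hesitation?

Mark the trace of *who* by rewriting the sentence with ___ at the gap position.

Who could Mateo maintain ___ must inspect the report without hesitation?

Before movement: Mateo could maintain who must inspect the report without hesitation.
'who' functions as the subject of the clause embedded under 'maintain'. The gap is right after 'maintain'.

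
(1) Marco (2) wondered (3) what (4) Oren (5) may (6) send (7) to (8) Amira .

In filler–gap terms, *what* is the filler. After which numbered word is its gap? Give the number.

Underlying clause: Oren may send what to Amira.
The filler 'what' is interpreted as the direct object of 'send'. It moves to the left edge, and the trace sits right after 'send':
Marco wondered what Oren may send ___ to Amira.
'send' is word 6.

6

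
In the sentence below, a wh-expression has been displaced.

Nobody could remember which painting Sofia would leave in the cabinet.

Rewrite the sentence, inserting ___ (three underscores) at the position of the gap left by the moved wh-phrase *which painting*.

Nobody could remember which painting Sofia would leave ___ in the cabinet.

Underlying clause: Sofia would leave which painting in the cabinet.
'which painting' functions as the direct object of 'leave'. The gap is right after 'leave'.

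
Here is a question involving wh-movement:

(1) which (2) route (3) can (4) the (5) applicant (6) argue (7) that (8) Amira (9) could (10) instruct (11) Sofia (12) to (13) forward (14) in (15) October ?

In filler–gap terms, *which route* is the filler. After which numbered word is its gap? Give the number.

Pre-movement form: The applicant can argue that Amira could instruct Sofia to forward which route in October.
'which route' functions as the direct object of 'forward'. It moves to the left edge, and the trace sits right after 'forward':
Which route can the applicant argue that Amira could instruct Sofia to forward ___ in October?
'forward' is word 13.

13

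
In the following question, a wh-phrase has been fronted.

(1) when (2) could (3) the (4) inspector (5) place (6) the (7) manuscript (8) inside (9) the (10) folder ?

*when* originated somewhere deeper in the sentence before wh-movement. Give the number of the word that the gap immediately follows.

Underlying clause: The inspector could place the manuscript inside the folder when.
The filler 'when' is interpreted as the temporal adjunct. Fronting leaves a gap immediately after 'folder':
When could the inspector place the manuscript inside the folder ___?
'folder' is word 10.

10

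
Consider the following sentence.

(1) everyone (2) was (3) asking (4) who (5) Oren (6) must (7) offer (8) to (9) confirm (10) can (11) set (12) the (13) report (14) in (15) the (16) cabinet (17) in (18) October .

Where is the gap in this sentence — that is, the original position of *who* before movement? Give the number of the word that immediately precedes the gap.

Pre-movement form: Oren must offer to confirm who can set the report in the cabinet in October.
'who' is the subject of the clause embedded under 'confirm'. It moves to the left edge, and the trace sits right after 'confirm':
Everyone was asking who Oren must offer to confirm ___ can set the report in the cabinet in October.
'confirm' is word 9.

9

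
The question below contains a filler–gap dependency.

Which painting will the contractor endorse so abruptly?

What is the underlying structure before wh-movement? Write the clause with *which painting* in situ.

The contractor will endorse which painting so abruptly.

'which painting' functions as the direct object of 'endorse'. Wh-movement fronts it, leaving a gap right after 'endorse':
Which painting will the contractor endorse ___ so abruptly?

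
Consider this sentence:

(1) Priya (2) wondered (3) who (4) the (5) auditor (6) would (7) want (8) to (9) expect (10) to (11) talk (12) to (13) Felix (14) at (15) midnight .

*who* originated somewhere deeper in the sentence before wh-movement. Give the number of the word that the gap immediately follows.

9

Underlying clause: The auditor would want to expect who to talk to Felix at midnight.
'who' functions as the direct object of 'expect'. Fronting leaves a gap immediately after 'expect':
Priya wondered who the auditor would want to expect ___ to talk to Felix at midnight.
'expect' is word 9.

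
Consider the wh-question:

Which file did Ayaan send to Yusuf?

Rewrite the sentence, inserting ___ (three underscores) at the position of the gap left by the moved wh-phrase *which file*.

Which file did Ayaan send ___ to Yusuf?

Before movement: Ayaan did send which file to Yusuf.
'which file' functions as the direct object of 'send'. The gap is right after 'send'.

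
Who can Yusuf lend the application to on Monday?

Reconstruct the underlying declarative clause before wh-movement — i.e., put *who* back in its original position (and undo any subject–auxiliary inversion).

'who' functions as the object of the preposition 'to' (recipient of 'lend'). Wh-movement fronts it, leaving a gap right after 'to':
Who can Yusuf lend the application to ___ on Monday?

Yusuf can lend the application to who on Monday.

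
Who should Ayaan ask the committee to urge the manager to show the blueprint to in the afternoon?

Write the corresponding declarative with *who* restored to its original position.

Ayaan should ask the committee to urge the manager to show the blueprint to who in the afternoon.

The filler 'who' is interpreted as the object of the preposition 'to' (recipient of 'show'). Fronting leaves a gap immediately after 'to':
Who should Ayaan ask the committee to urge the manager to show the blueprint to ___ in the afternoon?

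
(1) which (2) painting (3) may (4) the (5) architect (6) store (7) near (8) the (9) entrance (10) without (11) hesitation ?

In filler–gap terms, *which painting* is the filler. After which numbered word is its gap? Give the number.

Before movement: The architect may store which painting near the entrance without hesitation.
'which painting' is the direct object of 'store'. It moves to the left edge, and the trace sits right after 'store':
Which painting may the architect store ___ near the entrance without hesitation?
'store' is word 6.

6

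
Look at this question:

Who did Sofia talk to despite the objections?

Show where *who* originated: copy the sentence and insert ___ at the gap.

Pre-movement form: Sofia did talk to who despite the objections.
The filler 'who' is interpreted as the object of the preposition 'to'. The gap is right after 'to'.

Who did Sofia talk to ___ despite the objections?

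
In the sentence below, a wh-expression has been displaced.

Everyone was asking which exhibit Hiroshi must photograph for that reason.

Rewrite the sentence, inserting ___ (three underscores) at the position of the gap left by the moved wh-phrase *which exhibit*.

Pre-movement form: Hiroshi must photograph which exhibit for that reason.
The filler 'which exhibit' is interpreted as the direct object of 'photograph'. The gap is right after 'photograph'.

Everyone was asking which exhibit Hiroshi must photograph ___ for that reason.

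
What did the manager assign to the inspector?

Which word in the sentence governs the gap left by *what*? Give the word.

Underlying clause: The manager did assign what to the inspector.
The filler 'what' is interpreted as the direct object of 'assign'. It moves to the left edge, and the trace sits right after 'assign':
What did the manager assign ___ to the inspector?

assign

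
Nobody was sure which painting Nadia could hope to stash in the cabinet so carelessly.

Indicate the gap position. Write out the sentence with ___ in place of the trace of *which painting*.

Nobody was sure which painting Nadia could hope to stash ___ in the cabinet so carelessly.

Before movement: Nadia could hope to stash which painting in the cabinet so carelessly.
'which painting' functions as the direct object of 'stash'. The gap is right after 'stash'.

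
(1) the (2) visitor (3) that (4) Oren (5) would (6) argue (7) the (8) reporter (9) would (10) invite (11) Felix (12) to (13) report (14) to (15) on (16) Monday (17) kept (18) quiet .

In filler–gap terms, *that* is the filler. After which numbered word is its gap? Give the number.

14

'that' functions as the object of the preposition 'to'. It moves to the left edge, and the trace sits right after 'to':
The visitor that Oren would argue the reporter would invite Felix to report to ___ on Monday kept quiet.
'to' is word 14.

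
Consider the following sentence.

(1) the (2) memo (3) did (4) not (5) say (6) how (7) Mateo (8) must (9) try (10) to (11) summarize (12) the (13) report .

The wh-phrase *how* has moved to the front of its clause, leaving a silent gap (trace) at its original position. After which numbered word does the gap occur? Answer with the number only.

13

Underlying clause: Mateo must try to summarize the report how.
The filler 'how' is interpreted as the manner adjunct. It moves to the left edge, and the trace sits right after 'report':
The memo did not say how Mateo must try to summarize the report ___.
'report' is word 13.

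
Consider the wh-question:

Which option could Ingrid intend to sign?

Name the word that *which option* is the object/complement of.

sign

Underlying clause: Ingrid could intend to sign which option.
'which option' is the direct object of 'sign'. Wh-movement fronts it, leaving a gap right after 'sign':
Which option could Ingrid intend to sign ___?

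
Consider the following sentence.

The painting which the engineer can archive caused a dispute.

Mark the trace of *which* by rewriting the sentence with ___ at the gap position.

The painting which the engineer can archive ___ caused a dispute.

'which' is the direct object of 'archive'. The gap is right after 'archive'.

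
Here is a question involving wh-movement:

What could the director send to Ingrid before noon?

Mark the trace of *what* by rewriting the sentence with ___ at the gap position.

What could the director send ___ to Ingrid before noon?

Underlying clause: The director could send what to Ingrid before noon.
'what' is the direct object of 'send'. The gap is right after 'send'.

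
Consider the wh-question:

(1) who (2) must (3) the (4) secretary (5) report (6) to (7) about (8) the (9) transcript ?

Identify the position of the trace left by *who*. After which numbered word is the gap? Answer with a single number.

6

Before movement: The secretary must report to who about the transcript.
'who' functions as the object of the preposition 'to'. Fronting leaves a gap immediately after 'to':
Who must the secretary report to ___ about the transcript?
'to' is word 6.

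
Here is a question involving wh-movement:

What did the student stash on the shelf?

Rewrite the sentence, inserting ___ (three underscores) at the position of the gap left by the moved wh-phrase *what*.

Before movement: The student did stash what on the shelf.
'what' functions as the direct object of 'stash'. The gap is right after 'stash'.

What did the student stash ___ on the shelf?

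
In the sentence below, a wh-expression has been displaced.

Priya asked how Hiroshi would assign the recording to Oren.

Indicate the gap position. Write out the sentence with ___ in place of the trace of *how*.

Priya asked how Hiroshi would assign the recording to Oren ___.

Underlying clause: Hiroshi would assign the recording to Oren how.
'how' functions as the manner adjunct. The gap is right after 'Oren'.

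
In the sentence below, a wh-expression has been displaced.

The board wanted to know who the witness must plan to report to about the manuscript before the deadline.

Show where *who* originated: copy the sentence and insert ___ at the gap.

The board wanted to know who the witness must plan to report to ___ about the manuscript before the deadline.

Before movement: The witness must plan to report to who about the manuscript before the deadline.
The filler 'who' is interpreted as the object of the preposition 'to'. The gap is right after 'to'.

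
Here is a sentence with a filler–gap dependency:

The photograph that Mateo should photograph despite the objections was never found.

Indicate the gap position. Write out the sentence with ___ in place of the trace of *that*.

The photograph that Mateo should photograph ___ despite the objections was never found.

'that' functions as the direct object of 'photograph'. The gap is right after 'photograph'.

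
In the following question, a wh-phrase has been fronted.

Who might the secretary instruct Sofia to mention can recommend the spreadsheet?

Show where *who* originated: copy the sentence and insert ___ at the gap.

Who might the secretary instruct Sofia to mention ___ can recommend the spreadsheet?

Before movement: The secretary might instruct Sofia to mention who can recommend the spreadsheet.
'who' functions as the subject of the clause embedded under 'mention'. The gap is right after 'mention'.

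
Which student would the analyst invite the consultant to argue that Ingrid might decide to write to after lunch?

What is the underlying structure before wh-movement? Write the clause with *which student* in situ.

The analyst would invite the consultant to argue that Ingrid might decide to write to which student after lunch.

'which student' is the object of the preposition 'to'. Wh-movement fronts it, leaving a gap right after 'to':
Which student would the analyst invite the consultant to argue that Ingrid might decide to write to ___ after lunch?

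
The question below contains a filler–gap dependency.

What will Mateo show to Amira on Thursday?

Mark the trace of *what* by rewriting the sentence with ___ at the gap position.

In situ: Mateo will show what to Amira on Thursday.
'what' functions as the direct object of 'show'. The gap is right after 'show'.

What will Mateo show ___ to Amira on Thursday?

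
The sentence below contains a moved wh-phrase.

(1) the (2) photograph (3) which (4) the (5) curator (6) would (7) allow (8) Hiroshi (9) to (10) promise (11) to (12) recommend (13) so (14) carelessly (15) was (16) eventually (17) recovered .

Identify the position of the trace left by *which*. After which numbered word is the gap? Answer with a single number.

The filler 'which' is interpreted as the direct object of 'recommend'. Fronting leaves a gap immediately after 'recommend':
The photograph which the curator would allow Hiroshi to promise to recommend ___ so carelessly was eventually recovered.
'recommend' is word 12.

12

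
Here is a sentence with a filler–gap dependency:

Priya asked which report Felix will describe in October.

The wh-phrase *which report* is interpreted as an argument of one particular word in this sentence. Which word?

describe

Underlying clause: Felix will describe which report in October.
'which report' is the direct object of 'describe'. Wh-movement fronts it, leaving a gap right after 'describe':
Priya asked which report Felix will describe ___ in October.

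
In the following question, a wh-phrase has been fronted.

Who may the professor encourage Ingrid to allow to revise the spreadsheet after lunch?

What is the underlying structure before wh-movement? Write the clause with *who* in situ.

The professor may encourage Ingrid to allow who to revise the spreadsheet after lunch.

'who' functions as the direct object of 'allow'. Wh-movement fronts it, leaving a gap right after 'allow':
Who may the professor encourage Ingrid to allow ___ to revise the spreadsheet after lunch?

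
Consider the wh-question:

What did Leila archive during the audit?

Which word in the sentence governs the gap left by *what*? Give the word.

In situ: Leila did archive what during the audit.
'what' functions as the direct object of 'archive'. Fronting leaves a gap immediately after 'archive':
What did Leila archive ___ during the audit?

archive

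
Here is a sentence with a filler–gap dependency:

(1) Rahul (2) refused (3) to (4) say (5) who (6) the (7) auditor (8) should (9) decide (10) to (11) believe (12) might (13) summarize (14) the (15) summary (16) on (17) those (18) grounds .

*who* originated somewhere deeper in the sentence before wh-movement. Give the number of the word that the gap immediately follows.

Before movement: The auditor should decide to believe who might summarize the summary on those grounds.
The filler 'who' is interpreted as the subject of the clause embedded under 'believe'. Wh-movement fronts it, leaving a gap right after 'believe':
Rahul refused to say who the auditor should decide to believe ___ might summarize the summary on those grounds.
'believe' is word 11.

11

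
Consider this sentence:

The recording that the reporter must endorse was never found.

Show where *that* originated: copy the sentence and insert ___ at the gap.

The recording that the reporter must endorse ___ was never found.

The filler 'that' is interpreted as the direct object of 'endorse'. The gap is right after 'endorse'.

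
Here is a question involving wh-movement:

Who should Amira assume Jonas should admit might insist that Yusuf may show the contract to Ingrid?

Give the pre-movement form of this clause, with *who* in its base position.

The filler 'who' is interpreted as the subject of the clause embedded under 'admit'. It moves to the left edge, and the trace sits right after 'admit':
Who should Amira assume Jonas should admit ___ might insist that Yusuf may show the contract to Ingrid?

Amira should assume Jonas should admit who might insist that Yusuf may show the contract to Ingrid.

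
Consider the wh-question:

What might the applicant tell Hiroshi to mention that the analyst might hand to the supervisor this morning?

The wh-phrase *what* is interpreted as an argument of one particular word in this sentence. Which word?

Underlying clause: The applicant might tell Hiroshi to mention that the analyst might hand what to the supervisor this morning.
'what' is the direct object of 'hand'. Wh-movement fronts it, leaving a gap right after 'hand':
What might the applicant tell Hiroshi to mention that the analyst might hand ___ to the supervisor this morning?

hand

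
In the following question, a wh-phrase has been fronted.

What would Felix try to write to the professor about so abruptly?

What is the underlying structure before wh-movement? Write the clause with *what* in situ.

'what' is the object of the preposition 'about'. It moves to the left edge, and the trace sits right after 'about':
What would Felix try to write to the professor about ___ so abruptly?

Felix would try to write to the professor about what so abruptly.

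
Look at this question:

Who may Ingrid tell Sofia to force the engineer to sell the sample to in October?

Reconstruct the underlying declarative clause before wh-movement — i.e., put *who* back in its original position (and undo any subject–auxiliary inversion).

Ingrid may tell Sofia to force the engineer to sell the sample to who in October.

'who' is the object of the preposition 'to' (recipient of 'sell'). It moves to the left edge, and the trace sits right after 'to':
Who may Ingrid tell Sofia to force the engineer to sell the sample to ___ in October?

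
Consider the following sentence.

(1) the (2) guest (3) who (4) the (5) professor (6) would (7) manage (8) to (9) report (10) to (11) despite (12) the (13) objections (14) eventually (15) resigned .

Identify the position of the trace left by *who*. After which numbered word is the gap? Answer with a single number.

'who' functions as the object of the preposition 'to'. Fronting leaves a gap immediately after 'to':
The guest who the professor would manage to report to ___ despite the objections eventually resigned.
'to' is word 10.

10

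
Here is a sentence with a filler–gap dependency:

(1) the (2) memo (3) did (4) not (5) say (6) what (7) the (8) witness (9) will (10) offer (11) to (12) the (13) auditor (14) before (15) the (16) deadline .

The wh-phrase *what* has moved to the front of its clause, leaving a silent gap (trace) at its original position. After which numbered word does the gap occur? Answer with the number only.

Pre-movement form: The witness will offer what to the auditor before the deadline.
The filler 'what' is interpreted as the direct object of 'offer'. Wh-movement fronts it, leaving a gap right after 'offer':
The memo did not say what the witness will offer ___ to the auditor before the deadline.
'offer' is word 10.

10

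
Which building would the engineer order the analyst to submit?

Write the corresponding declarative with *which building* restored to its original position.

'which building' functions as the direct object of 'submit'. It moves to the left edge, and the trace sits right after 'submit':
Which building would the engineer order the analyst to submit ___?

The engineer would order the analyst to submit which building.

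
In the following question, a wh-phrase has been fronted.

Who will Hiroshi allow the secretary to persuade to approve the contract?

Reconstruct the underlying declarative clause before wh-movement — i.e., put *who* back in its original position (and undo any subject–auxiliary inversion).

'who' functions as the direct object of 'persuade'. Fronting leaves a gap immediately after 'persuade':
Who will Hiroshi allow the secretary to persuade ___ to approve the contract?

Hiroshi will allow the secretary to persuade who to approve the contract.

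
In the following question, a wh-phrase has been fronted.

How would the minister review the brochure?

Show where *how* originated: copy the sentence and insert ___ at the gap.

How would the minister review the brochure ___?

In situ: The minister would review the brochure how.
'how' is the manner adjunct. The gap is right after 'brochure'.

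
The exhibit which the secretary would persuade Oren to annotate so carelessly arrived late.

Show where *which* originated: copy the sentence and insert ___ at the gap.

The exhibit which the secretary would persuade Oren to annotate ___ so carelessly arrived late.

The filler 'which' is interpreted as the direct object of 'annotate'. The gap is right after 'annotate'.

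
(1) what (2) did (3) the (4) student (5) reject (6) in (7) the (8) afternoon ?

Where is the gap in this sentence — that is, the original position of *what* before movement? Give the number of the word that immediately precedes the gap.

5

Before movement: The student did reject what in the afternoon.
'what' functions as the direct object of 'reject'. Fronting leaves a gap immediately after 'reject':
What did the student reject ___ in the afternoon?
'reject' is word 5.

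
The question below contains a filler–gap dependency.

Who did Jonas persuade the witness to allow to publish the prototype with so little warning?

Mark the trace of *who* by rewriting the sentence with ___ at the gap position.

Before movement: Jonas did persuade the witness to allow who to publish the prototype with so little warning.
'who' functions as the direct object of 'allow'. The gap is right after 'allow'.

Who did Jonas persuade the witness to allow ___ to publish the prototype with so little warning?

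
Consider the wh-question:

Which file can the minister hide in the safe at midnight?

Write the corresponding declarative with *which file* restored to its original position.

The filler 'which file' is interpreted as the direct object of 'hide'. It moves to the left edge, and the trace sits right after 'hide':
Which file can the minister hide ___ in the safe at midnight?

The minister can hide which file in the safe at midnight.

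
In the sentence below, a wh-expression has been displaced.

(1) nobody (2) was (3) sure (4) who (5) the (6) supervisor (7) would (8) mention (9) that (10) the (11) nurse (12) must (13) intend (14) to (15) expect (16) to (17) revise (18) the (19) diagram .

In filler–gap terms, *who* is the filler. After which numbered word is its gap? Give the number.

15

Before movement: The supervisor would mention that the nurse must intend to expect who to revise the diagram.
'who' is the direct object of 'expect'. It moves to the left edge, and the trace sits right after 'expect':
Nobody was sure who the supervisor would mention that the nurse must intend to expect ___ to revise the diagram.
'expect' is word 15.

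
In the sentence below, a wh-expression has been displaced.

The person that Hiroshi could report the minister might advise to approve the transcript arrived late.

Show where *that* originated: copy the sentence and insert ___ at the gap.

The filler 'that' is interpreted as the direct object of 'advise'. The gap is right after 'advise'.

The person that Hiroshi could report the minister might advise ___ to approve the transcript arrived late.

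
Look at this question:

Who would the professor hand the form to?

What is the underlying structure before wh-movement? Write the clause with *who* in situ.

'who' is the object of the preposition 'to' (recipient of 'hand'). Fronting leaves a gap immediately after 'to':
Who would the professor hand the form to ___?

The professor would hand the form to who.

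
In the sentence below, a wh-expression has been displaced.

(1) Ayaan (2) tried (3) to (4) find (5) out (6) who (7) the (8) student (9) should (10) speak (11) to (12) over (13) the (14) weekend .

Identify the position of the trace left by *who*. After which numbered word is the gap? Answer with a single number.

Before movement: The student should speak to who over the weekend.
'who' functions as the object of the preposition 'to'. It moves to the left edge, and the trace sits right after 'to':
Ayaan tried to find out who the student should speak to ___ over the weekend.
'to' is word 11.

11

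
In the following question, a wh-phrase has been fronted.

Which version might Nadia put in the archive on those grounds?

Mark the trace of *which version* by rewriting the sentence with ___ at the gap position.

Which version might Nadia put ___ in the archive on those grounds?

In situ: Nadia might put which version in the archive on those grounds.
'which version' functions as the direct object of 'put'. The gap is right after 'put'.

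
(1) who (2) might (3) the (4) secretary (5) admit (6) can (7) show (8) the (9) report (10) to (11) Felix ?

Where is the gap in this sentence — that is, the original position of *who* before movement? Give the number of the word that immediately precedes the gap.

Pre-movement form: The secretary might admit who can show the report to Felix.
The filler 'who' is interpreted as the subject of the clause embedded under 'admit'. Fronting leaves a gap immediately after 'admit':
Who might the secretary admit ___ can show the report to Felix?
'admit' is word 5.

5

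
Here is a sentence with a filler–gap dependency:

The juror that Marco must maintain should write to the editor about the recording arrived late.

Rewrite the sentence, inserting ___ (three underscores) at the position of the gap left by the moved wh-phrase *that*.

The filler 'that' is interpreted as the subject of the clause embedded under 'maintain'. The gap is right after 'maintain'.

The juror that Marco must maintain ___ should write to the editor about the recording arrived late.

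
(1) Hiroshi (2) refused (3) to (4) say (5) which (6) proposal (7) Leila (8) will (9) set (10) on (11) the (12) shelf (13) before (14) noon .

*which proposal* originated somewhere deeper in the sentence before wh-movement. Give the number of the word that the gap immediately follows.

Before movement: Leila will set which proposal on the shelf before noon.
'which proposal' functions as the direct object of 'set'. It moves to the left edge, and the trace sits right after 'set':
Hiroshi refused to say which proposal Leila will set ___ on the shelf before noon.
'set' is word 9.

9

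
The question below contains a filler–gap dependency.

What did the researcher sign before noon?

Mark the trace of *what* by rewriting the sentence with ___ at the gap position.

What did the researcher sign ___ before noon?

Pre-movement form: The researcher did sign what before noon.
'what' is the direct object of 'sign'. The gap is right after 'sign'.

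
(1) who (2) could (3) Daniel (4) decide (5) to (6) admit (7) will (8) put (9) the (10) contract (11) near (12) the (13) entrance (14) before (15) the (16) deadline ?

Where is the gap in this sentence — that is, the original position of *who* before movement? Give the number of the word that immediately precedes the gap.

6

Pre-movement form: Daniel could decide to admit who will put the contract near the entrance before the deadline.
'who' is the subject of the clause embedded under 'admit'. Fronting leaves a gap immediately after 'admit':
Who could Daniel decide to admit ___ will put the contract near the entrance before the deadline?
'admit' is word 6.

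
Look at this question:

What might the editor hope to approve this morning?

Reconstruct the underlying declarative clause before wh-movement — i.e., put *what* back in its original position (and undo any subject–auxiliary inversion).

The editor might hope to approve what this morning.

The filler 'what' is interpreted as the direct object of 'approve'. Wh-movement fronts it, leaving a gap right after 'approve':
What might the editor hope to approve ___ this morning?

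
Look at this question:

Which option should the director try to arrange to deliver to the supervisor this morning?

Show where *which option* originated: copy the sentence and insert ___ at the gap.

Which option should the director try to arrange to deliver ___ to the supervisor this morning?

Before movement: The director should try to arrange to deliver which option to the supervisor this morning.
The filler 'which option' is interpreted as the direct object of 'deliver'. The gap is right after 'deliver'.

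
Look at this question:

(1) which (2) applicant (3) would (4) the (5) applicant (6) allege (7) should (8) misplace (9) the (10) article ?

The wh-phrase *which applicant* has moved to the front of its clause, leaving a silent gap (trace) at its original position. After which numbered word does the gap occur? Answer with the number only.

6

In situ: The applicant would allege which applicant should misplace the article.
'which applicant' functions as the subject of the clause embedded under 'allege'. Wh-movement fronts it, leaving a gap right after 'allege':
Which applicant would the applicant allege ___ should misplace the article?
'allege' is word 6.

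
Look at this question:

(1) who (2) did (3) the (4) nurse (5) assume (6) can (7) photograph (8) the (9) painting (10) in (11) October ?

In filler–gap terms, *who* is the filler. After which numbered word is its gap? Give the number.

Underlying clause: The nurse did assume who can photograph the painting in October.
'who' is the subject of the clause embedded under 'assume'. Fronting leaves a gap immediately after 'assume':
Who did the nurse assume ___ can photograph the painting in October?
'assume' is word 5.

5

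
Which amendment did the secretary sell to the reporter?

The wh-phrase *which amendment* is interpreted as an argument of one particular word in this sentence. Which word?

Underlying clause: The secretary did sell which amendment to the reporter.
The filler 'which amendment' is interpreted as the direct object of 'sell'. It moves to the left edge, and the trace sits right after 'sell':
Which amendment did the secretary sell ___ to the reporter?

sell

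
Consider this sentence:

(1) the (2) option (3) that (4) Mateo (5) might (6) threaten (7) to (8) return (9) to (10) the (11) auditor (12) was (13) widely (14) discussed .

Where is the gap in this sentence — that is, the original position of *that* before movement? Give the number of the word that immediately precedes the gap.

8

'that' functions as the direct object of 'return'. Wh-movement fronts it, leaving a gap right after 'return':
The option that Mateo might threaten to return ___ to the auditor was widely discussed.
'return' is word 8.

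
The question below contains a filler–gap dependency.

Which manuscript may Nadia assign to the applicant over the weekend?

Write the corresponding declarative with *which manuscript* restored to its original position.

The filler 'which manuscript' is interpreted as the direct object of 'assign'. Wh-movement fronts it, leaving a gap right after 'assign':
Which manuscript may Nadia assign ___ to the applicant over the weekend?

Nadia may assign which manuscript to the applicant over the weekend.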